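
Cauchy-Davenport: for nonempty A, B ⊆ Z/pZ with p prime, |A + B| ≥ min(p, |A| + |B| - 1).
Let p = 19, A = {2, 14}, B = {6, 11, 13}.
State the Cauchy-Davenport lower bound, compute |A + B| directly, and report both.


Cauchy-Davenport: |A + B| ≥ min(p, |A| + |B| - 1) for A, B nonempty in Z/pZ.
|A| = 2, |B| = 3, p = 19.
CD lower bound = min(19, 2 + 3 - 1) = min(19, 4) = 4.
Compute A + B mod 19 directly:
a = 2: 2+6=8, 2+11=13, 2+13=15
a = 14: 14+6=1, 14+11=6, 14+13=8
A + B = {1, 6, 8, 13, 15}, so |A + B| = 5.
Verify: 5 ≥ 4? Yes ✓.

CD lower bound = 4, actual |A + B| = 5.


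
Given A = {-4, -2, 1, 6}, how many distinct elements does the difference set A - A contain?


A - A = {a - a' : a, a' ∈ A}; |A| = 4.
Bounds: 2|A|-1 ≤ |A - A| ≤ |A|² - |A| + 1, i.e. 7 ≤ |A - A| ≤ 13.
Note: 0 ∈ A - A always (from a - a). The set is symmetric: if d ∈ A - A then -d ∈ A - A.
Enumerate nonzero differences d = a - a' with a > a' (then include -d):
Positive differences: {2, 3, 5, 8, 10}
Full difference set: {0} ∪ (positive diffs) ∪ (negative diffs).
|A - A| = 1 + 2·5 = 11 (matches direct enumeration: 11).

|A - A| = 11


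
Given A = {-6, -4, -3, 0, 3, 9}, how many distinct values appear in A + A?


A + A = {a + a' : a, a' ∈ A}; |A| = 6.
General bounds: 2|A| - 1 ≤ |A + A| ≤ |A|(|A|+1)/2, i.e. 11 ≤ |A + A| ≤ 21.
Lower bound 2|A|-1 is attained iff A is an arithmetic progression.
Enumerate sums a + a' for a ≤ a' (symmetric, so this suffices):
a = -6: -6+-6=-12, -6+-4=-10, -6+-3=-9, -6+0=-6, -6+3=-3, -6+9=3
a = -4: -4+-4=-8, -4+-3=-7, -4+0=-4, -4+3=-1, -4+9=5
a = -3: -3+-3=-6, -3+0=-3, -3+3=0, -3+9=6
a = 0: 0+0=0, 0+3=3, 0+9=9
a = 3: 3+3=6, 3+9=12
a = 9: 9+9=18
Distinct sums: {-12, -10, -9, -8, -7, -6, -4, -3, -1, 0, 3, 5, 6, 9, 12, 18}
|A + A| = 16

|A + A| = 16


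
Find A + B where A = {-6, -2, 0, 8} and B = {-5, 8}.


A + B = {a + b : a ∈ A, b ∈ B}.
Enumerate all |A|·|B| = 4·2 = 8 pairs (a, b) and collect distinct sums.
a = -6: -6+-5=-11, -6+8=2
a = -2: -2+-5=-7, -2+8=6
a = 0: 0+-5=-5, 0+8=8
a = 8: 8+-5=3, 8+8=16
Collecting distinct sums: A + B = {-11, -7, -5, 2, 3, 6, 8, 16}
|A + B| = 8

A + B = {-11, -7, -5, 2, 3, 6, 8, 16}


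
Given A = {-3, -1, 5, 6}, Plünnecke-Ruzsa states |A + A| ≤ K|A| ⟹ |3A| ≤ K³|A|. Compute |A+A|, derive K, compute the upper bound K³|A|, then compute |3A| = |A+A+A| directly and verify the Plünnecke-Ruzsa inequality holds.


|A| = 4.
Step 1: Compute A + A by enumerating all 16 pairs.
A + A = {-6, -4, -2, 2, 3, 4, 5, 10, 11, 12}, so |A + A| = 10.
Step 2: Doubling constant K = |A + A|/|A| = 10/4 = 10/4 ≈ 2.5000.
Step 3: Plünnecke-Ruzsa gives |3A| ≤ K³·|A| = (2.5000)³ · 4 ≈ 62.5000.
Step 4: Compute 3A = A + A + A directly by enumerating all triples (a,b,c) ∈ A³; |3A| = 19.
Step 5: Check 19 ≤ 62.5000? Yes ✓.

K = 10/4, Plünnecke-Ruzsa bound K³|A| ≈ 62.5000, |3A| = 19, inequality holds.


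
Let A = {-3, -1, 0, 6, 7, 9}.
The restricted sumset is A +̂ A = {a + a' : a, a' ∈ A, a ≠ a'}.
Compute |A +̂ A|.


Restricted sumset: A +̂ A = {a + a' : a ∈ A, a' ∈ A, a ≠ a'}.
Equivalently, take A + A and drop any sum 2a that is achievable ONLY as a + a for a ∈ A (i.e. sums representable only with equal summands).
Enumerate pairs (a, a') with a < a' (symmetric, so each unordered pair gives one sum; this covers all a ≠ a'):
  -3 + -1 = -4
  -3 + 0 = -3
  -3 + 6 = 3
  -3 + 7 = 4
  -3 + 9 = 6
  -1 + 0 = -1
  -1 + 6 = 5
  -1 + 7 = 6
  -1 + 9 = 8
  0 + 6 = 6
  0 + 7 = 7
  0 + 9 = 9
  6 + 7 = 13
  6 + 9 = 15
  7 + 9 = 16
Collected distinct sums: {-4, -3, -1, 3, 4, 5, 6, 7, 8, 9, 13, 15, 16}
|A +̂ A| = 13
(Reference bound: |A +̂ A| ≥ 2|A| - 3 for |A| ≥ 2, with |A| = 6 giving ≥ 9.)

|A +̂ A| = 13


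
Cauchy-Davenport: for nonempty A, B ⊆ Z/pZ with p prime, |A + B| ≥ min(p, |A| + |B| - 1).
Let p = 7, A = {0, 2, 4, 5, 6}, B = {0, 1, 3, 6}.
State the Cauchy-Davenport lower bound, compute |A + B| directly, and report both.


Cauchy-Davenport: |A + B| ≥ min(p, |A| + |B| - 1) for A, B nonempty in Z/pZ.
|A| = 5, |B| = 4, p = 7.
CD lower bound = min(7, 5 + 4 - 1) = min(7, 8) = 7.
Compute A + B mod 7 directly:
a = 0: 0+0=0, 0+1=1, 0+3=3, 0+6=6
a = 2: 2+0=2, 2+1=3, 2+3=5, 2+6=1
a = 4: 4+0=4, 4+1=5, 4+3=0, 4+6=3
a = 5: 5+0=5, 5+1=6, 5+3=1, 5+6=4
a = 6: 6+0=6, 6+1=0, 6+3=2, 6+6=5
A + B = {0, 1, 2, 3, 4, 5, 6}, so |A + B| = 7.
Verify: 7 ≥ 7? Yes ✓.

CD lower bound = 7, actual |A + B| = 7.


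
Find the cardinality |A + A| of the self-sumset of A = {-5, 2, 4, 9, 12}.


A + A = {a + a' : a, a' ∈ A}; |A| = 5.
General bounds: 2|A| - 1 ≤ |A + A| ≤ |A|(|A|+1)/2, i.e. 9 ≤ |A + A| ≤ 15.
Lower bound 2|A|-1 is attained iff A is an arithmetic progression.
Enumerate sums a + a' for a ≤ a' (symmetric, so this suffices):
a = -5: -5+-5=-10, -5+2=-3, -5+4=-1, -5+9=4, -5+12=7
a = 2: 2+2=4, 2+4=6, 2+9=11, 2+12=14
a = 4: 4+4=8, 4+9=13, 4+12=16
a = 9: 9+9=18, 9+12=21
a = 12: 12+12=24
Distinct sums: {-10, -3, -1, 4, 6, 7, 8, 11, 13, 14, 16, 18, 21, 24}
|A + A| = 14

|A + A| = 14


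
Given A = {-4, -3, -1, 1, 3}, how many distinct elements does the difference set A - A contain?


A - A = {a - a' : a, a' ∈ A}; |A| = 5.
Bounds: 2|A|-1 ≤ |A - A| ≤ |A|² - |A| + 1, i.e. 9 ≤ |A - A| ≤ 21.
Note: 0 ∈ A - A always (from a - a). The set is symmetric: if d ∈ A - A then -d ∈ A - A.
Enumerate nonzero differences d = a - a' with a > a' (then include -d):
Positive differences: {1, 2, 3, 4, 5, 6, 7}
Full difference set: {0} ∪ (positive diffs) ∪ (negative diffs).
|A - A| = 1 + 2·7 = 15 (matches direct enumeration: 15).

|A - A| = 15


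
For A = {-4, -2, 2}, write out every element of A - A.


A - A = {a - a' : a, a' ∈ A}.
Compute a - a' for each ordered pair (a, a'):
a = -4: -4--4=0, -4--2=-2, -4-2=-6
a = -2: -2--4=2, -2--2=0, -2-2=-4
a = 2: 2--4=6, 2--2=4, 2-2=0
Collecting distinct values (and noting 0 appears from a-a):
A - A = {-6, -4, -2, 0, 2, 4, 6}
|A - A| = 7

A - A = {-6, -4, -2, 0, 2, 4, 6}


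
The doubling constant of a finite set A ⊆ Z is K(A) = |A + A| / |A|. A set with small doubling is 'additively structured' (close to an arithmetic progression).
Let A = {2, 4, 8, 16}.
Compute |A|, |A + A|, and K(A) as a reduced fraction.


|A| = 4.
Compute A + A by enumerating all 16 pairs.
A + A = {4, 6, 8, 10, 12, 16, 18, 20, 24, 32}, so |A + A| = 10.
K = |A + A| / |A| = 10/4 = 5/2 ≈ 2.5000.
Reference: AP of size 4 gives K = 7/4 ≈ 1.7500; a fully generic set of size 4 gives K ≈ 2.5000.

|A| = 4, |A + A| = 10, K = 10/4 = 5/2.


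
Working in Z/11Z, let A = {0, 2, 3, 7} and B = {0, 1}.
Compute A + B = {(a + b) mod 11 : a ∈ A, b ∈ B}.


Work in Z/11Z: reduce every sum a + b modulo 11.
Enumerate all 8 pairs:
a = 0: 0+0=0, 0+1=1
a = 2: 2+0=2, 2+1=3
a = 3: 3+0=3, 3+1=4
a = 7: 7+0=7, 7+1=8
Distinct residues collected: {0, 1, 2, 3, 4, 7, 8}
|A + B| = 7 (out of 11 total residues).

A + B = {0, 1, 2, 3, 4, 7, 8}


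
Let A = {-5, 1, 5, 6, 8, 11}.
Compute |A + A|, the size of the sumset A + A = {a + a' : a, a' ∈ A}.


A + A = {a + a' : a, a' ∈ A}; |A| = 6.
General bounds: 2|A| - 1 ≤ |A + A| ≤ |A|(|A|+1)/2, i.e. 11 ≤ |A + A| ≤ 21.
Lower bound 2|A|-1 is attained iff A is an arithmetic progression.
Enumerate sums a + a' for a ≤ a' (symmetric, so this suffices):
a = -5: -5+-5=-10, -5+1=-4, -5+5=0, -5+6=1, -5+8=3, -5+11=6
a = 1: 1+1=2, 1+5=6, 1+6=7, 1+8=9, 1+11=12
a = 5: 5+5=10, 5+6=11, 5+8=13, 5+11=16
a = 6: 6+6=12, 6+8=14, 6+11=17
a = 8: 8+8=16, 8+11=19
a = 11: 11+11=22
Distinct sums: {-10, -4, 0, 1, 2, 3, 6, 7, 9, 10, 11, 12, 13, 14, 16, 17, 19, 22}
|A + A| = 18

|A + A| = 18


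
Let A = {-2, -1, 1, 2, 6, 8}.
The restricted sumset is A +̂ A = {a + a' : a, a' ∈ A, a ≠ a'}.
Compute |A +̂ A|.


Restricted sumset: A +̂ A = {a + a' : a ∈ A, a' ∈ A, a ≠ a'}.
Equivalently, take A + A and drop any sum 2a that is achievable ONLY as a + a for a ∈ A (i.e. sums representable only with equal summands).
Enumerate pairs (a, a') with a < a' (symmetric, so each unordered pair gives one sum; this covers all a ≠ a'):
  -2 + -1 = -3
  -2 + 1 = -1
  -2 + 2 = 0
  -2 + 6 = 4
  -2 + 8 = 6
  -1 + 1 = 0
  -1 + 2 = 1
  -1 + 6 = 5
  -1 + 8 = 7
  1 + 2 = 3
  1 + 6 = 7
  1 + 8 = 9
  2 + 6 = 8
  2 + 8 = 10
  6 + 8 = 14
Collected distinct sums: {-3, -1, 0, 1, 3, 4, 5, 6, 7, 8, 9, 10, 14}
|A +̂ A| = 13
(Reference bound: |A +̂ A| ≥ 2|A| - 3 for |A| ≥ 2, with |A| = 6 giving ≥ 9.)

|A +̂ A| = 13


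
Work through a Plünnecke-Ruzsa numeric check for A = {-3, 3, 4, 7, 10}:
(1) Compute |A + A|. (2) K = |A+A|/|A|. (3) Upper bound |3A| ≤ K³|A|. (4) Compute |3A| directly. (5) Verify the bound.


|A| = 5.
Step 1: Compute A + A by enumerating all 25 pairs.
A + A = {-6, 0, 1, 4, 6, 7, 8, 10, 11, 13, 14, 17, 20}, so |A + A| = 13.
Step 2: Doubling constant K = |A + A|/|A| = 13/5 = 13/5 ≈ 2.6000.
Step 3: Plünnecke-Ruzsa gives |3A| ≤ K³·|A| = (2.6000)³ · 5 ≈ 87.8800.
Step 4: Compute 3A = A + A + A directly by enumerating all triples (a,b,c) ∈ A³; |3A| = 25.
Step 5: Check 25 ≤ 87.8800? Yes ✓.

K = 13/5, Plünnecke-Ruzsa bound K³|A| ≈ 87.8800, |3A| = 25, inequality holds.


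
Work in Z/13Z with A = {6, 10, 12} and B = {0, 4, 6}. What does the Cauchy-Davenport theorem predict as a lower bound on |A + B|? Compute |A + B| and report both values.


Cauchy-Davenport: |A + B| ≥ min(p, |A| + |B| - 1) for A, B nonempty in Z/pZ.
|A| = 3, |B| = 3, p = 13.
CD lower bound = min(13, 3 + 3 - 1) = min(13, 5) = 5.
Compute A + B mod 13 directly:
a = 6: 6+0=6, 6+4=10, 6+6=12
a = 10: 10+0=10, 10+4=1, 10+6=3
a = 12: 12+0=12, 12+4=3, 12+6=5
A + B = {1, 3, 5, 6, 10, 12}, so |A + B| = 6.
Verify: 6 ≥ 5? Yes ✓.

CD lower bound = 5, actual |A + B| = 6.


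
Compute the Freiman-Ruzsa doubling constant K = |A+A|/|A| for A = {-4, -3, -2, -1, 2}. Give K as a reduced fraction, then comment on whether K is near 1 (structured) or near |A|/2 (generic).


|A| = 5.
Compute A + A by enumerating all 25 pairs.
A + A = {-8, -7, -6, -5, -4, -3, -2, -1, 0, 1, 4}, so |A + A| = 11.
K = |A + A| / |A| = 11/5 (already in lowest terms) ≈ 2.2000.
Reference: AP of size 5 gives K = 9/5 ≈ 1.8000; a fully generic set of size 5 gives K ≈ 3.0000.

|A| = 5, |A + A| = 11, K = 11/5.


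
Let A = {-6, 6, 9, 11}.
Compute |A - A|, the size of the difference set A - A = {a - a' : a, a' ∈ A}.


A - A = {a - a' : a, a' ∈ A}; |A| = 4.
Bounds: 2|A|-1 ≤ |A - A| ≤ |A|² - |A| + 1, i.e. 7 ≤ |A - A| ≤ 13.
Note: 0 ∈ A - A always (from a - a). The set is symmetric: if d ∈ A - A then -d ∈ A - A.
Enumerate nonzero differences d = a - a' with a > a' (then include -d):
Positive differences: {2, 3, 5, 12, 15, 17}
Full difference set: {0} ∪ (positive diffs) ∪ (negative diffs).
|A - A| = 1 + 2·6 = 13 (matches direct enumeration: 13).

|A - A| = 13


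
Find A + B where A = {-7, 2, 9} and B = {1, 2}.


A + B = {a + b : a ∈ A, b ∈ B}.
Enumerate all |A|·|B| = 3·2 = 6 pairs (a, b) and collect distinct sums.
a = -7: -7+1=-6, -7+2=-5
a = 2: 2+1=3, 2+2=4
a = 9: 9+1=10, 9+2=11
Collecting distinct sums: A + B = {-6, -5, 3, 4, 10, 11}
|A + B| = 6

A + B = {-6, -5, 3, 4, 10, 11}


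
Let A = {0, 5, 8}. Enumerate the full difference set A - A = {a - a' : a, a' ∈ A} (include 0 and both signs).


A - A = {a - a' : a, a' ∈ A}.
Compute a - a' for each ordered pair (a, a'):
a = 0: 0-0=0, 0-5=-5, 0-8=-8
a = 5: 5-0=5, 5-5=0, 5-8=-3
a = 8: 8-0=8, 8-5=3, 8-8=0
Collecting distinct values (and noting 0 appears from a-a):
A - A = {-8, -5, -3, 0, 3, 5, 8}
|A - A| = 7

A - A = {-8, -5, -3, 0, 3, 5, 8}


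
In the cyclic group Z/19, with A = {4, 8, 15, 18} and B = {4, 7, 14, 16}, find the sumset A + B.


Work in Z/19Z: reduce every sum a + b modulo 19.
Enumerate all 16 pairs:
a = 4: 4+4=8, 4+7=11, 4+14=18, 4+16=1
a = 8: 8+4=12, 8+7=15, 8+14=3, 8+16=5
a = 15: 15+4=0, 15+7=3, 15+14=10, 15+16=12
a = 18: 18+4=3, 18+7=6, 18+14=13, 18+16=15
Distinct residues collected: {0, 1, 3, 5, 6, 8, 10, 11, 12, 13, 15, 18}
|A + B| = 12 (out of 19 total residues).

A + B = {0, 1, 3, 5, 6, 8, 10, 11, 12, 13, 15, 18}


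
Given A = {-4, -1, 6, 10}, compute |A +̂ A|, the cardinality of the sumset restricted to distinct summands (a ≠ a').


Restricted sumset: A +̂ A = {a + a' : a ∈ A, a' ∈ A, a ≠ a'}.
Equivalently, take A + A and drop any sum 2a that is achievable ONLY as a + a for a ∈ A (i.e. sums representable only with equal summands).
Enumerate pairs (a, a') with a < a' (symmetric, so each unordered pair gives one sum; this covers all a ≠ a'):
  -4 + -1 = -5
  -4 + 6 = 2
  -4 + 10 = 6
  -1 + 6 = 5
  -1 + 10 = 9
  6 + 10 = 16
Collected distinct sums: {-5, 2, 5, 6, 9, 16}
|A +̂ A| = 6
(Reference bound: |A +̂ A| ≥ 2|A| - 3 for |A| ≥ 2, with |A| = 4 giving ≥ 5.)

|A +̂ A| = 6


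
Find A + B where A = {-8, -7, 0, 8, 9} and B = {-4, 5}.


A + B = {a + b : a ∈ A, b ∈ B}.
Enumerate all |A|·|B| = 5·2 = 10 pairs (a, b) and collect distinct sums.
a = -8: -8+-4=-12, -8+5=-3
a = -7: -7+-4=-11, -7+5=-2
a = 0: 0+-4=-4, 0+5=5
a = 8: 8+-4=4, 8+5=13
a = 9: 9+-4=5, 9+5=14
Collecting distinct sums: A + B = {-12, -11, -4, -3, -2, 4, 5, 13, 14}
|A + B| = 9

A + B = {-12, -11, -4, -3, -2, 4, 5, 13, 14}


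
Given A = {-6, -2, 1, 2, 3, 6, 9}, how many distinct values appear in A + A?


A + A = {a + a' : a, a' ∈ A}; |A| = 7.
General bounds: 2|A| - 1 ≤ |A + A| ≤ |A|(|A|+1)/2, i.e. 13 ≤ |A + A| ≤ 28.
Lower bound 2|A|-1 is attained iff A is an arithmetic progression.
Enumerate sums a + a' for a ≤ a' (symmetric, so this suffices):
a = -6: -6+-6=-12, -6+-2=-8, -6+1=-5, -6+2=-4, -6+3=-3, -6+6=0, -6+9=3
a = -2: -2+-2=-4, -2+1=-1, -2+2=0, -2+3=1, -2+6=4, -2+9=7
a = 1: 1+1=2, 1+2=3, 1+3=4, 1+6=7, 1+9=10
a = 2: 2+2=4, 2+3=5, 2+6=8, 2+9=11
a = 3: 3+3=6, 3+6=9, 3+9=12
a = 6: 6+6=12, 6+9=15
a = 9: 9+9=18
Distinct sums: {-12, -8, -5, -4, -3, -1, 0, 1, 2, 3, 4, 5, 6, 7, 8, 9, 10, 11, 12, 15, 18}
|A + A| = 21

|A + A| = 21


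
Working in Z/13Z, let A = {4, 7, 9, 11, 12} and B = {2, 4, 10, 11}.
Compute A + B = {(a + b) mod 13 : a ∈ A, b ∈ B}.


Work in Z/13Z: reduce every sum a + b modulo 13.
Enumerate all 20 pairs:
a = 4: 4+2=6, 4+4=8, 4+10=1, 4+11=2
a = 7: 7+2=9, 7+4=11, 7+10=4, 7+11=5
a = 9: 9+2=11, 9+4=0, 9+10=6, 9+11=7
a = 11: 11+2=0, 11+4=2, 11+10=8, 11+11=9
a = 12: 12+2=1, 12+4=3, 12+10=9, 12+11=10
Distinct residues collected: {0, 1, 2, 3, 4, 5, 6, 7, 8, 9, 10, 11}
|A + B| = 12 (out of 13 total residues).

A + B = {0, 1, 2, 3, 4, 5, 6, 7, 8, 9, 10, 11}


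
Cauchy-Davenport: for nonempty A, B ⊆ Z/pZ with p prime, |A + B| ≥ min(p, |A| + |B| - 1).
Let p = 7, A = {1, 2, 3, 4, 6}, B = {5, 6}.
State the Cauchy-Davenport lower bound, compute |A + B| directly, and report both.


Cauchy-Davenport: |A + B| ≥ min(p, |A| + |B| - 1) for A, B nonempty in Z/pZ.
|A| = 5, |B| = 2, p = 7.
CD lower bound = min(7, 5 + 2 - 1) = min(7, 6) = 6.
Compute A + B mod 7 directly:
a = 1: 1+5=6, 1+6=0
a = 2: 2+5=0, 2+6=1
a = 3: 3+5=1, 3+6=2
a = 4: 4+5=2, 4+6=3
a = 6: 6+5=4, 6+6=5
A + B = {0, 1, 2, 3, 4, 5, 6}, so |A + B| = 7.
Verify: 7 ≥ 6? Yes ✓.

CD lower bound = 6, actual |A + B| = 7.


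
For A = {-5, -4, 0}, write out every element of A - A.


A - A = {a - a' : a, a' ∈ A}.
Compute a - a' for each ordered pair (a, a'):
a = -5: -5--5=0, -5--4=-1, -5-0=-5
a = -4: -4--5=1, -4--4=0, -4-0=-4
a = 0: 0--5=5, 0--4=4, 0-0=0
Collecting distinct values (and noting 0 appears from a-a):
A - A = {-5, -4, -1, 0, 1, 4, 5}
|A - A| = 7

A - A = {-5, -4, -1, 0, 1, 4, 5}


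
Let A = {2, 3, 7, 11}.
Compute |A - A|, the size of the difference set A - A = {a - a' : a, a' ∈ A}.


A - A = {a - a' : a, a' ∈ A}; |A| = 4.
Bounds: 2|A|-1 ≤ |A - A| ≤ |A|² - |A| + 1, i.e. 7 ≤ |A - A| ≤ 13.
Note: 0 ∈ A - A always (from a - a). The set is symmetric: if d ∈ A - A then -d ∈ A - A.
Enumerate nonzero differences d = a - a' with a > a' (then include -d):
Positive differences: {1, 4, 5, 8, 9}
Full difference set: {0} ∪ (positive diffs) ∪ (negative diffs).
|A - A| = 1 + 2·5 = 11 (matches direct enumeration: 11).

|A - A| = 11


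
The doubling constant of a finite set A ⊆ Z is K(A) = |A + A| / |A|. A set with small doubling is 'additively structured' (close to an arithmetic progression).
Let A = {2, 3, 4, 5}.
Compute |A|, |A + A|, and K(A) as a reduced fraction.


|A| = 4.
Compute A + A by enumerating all 16 pairs.
A + A = {4, 5, 6, 7, 8, 9, 10}, so |A + A| = 7.
K = |A + A| / |A| = 7/4 (already in lowest terms) ≈ 1.7500.
Reference: AP of size 4 gives K = 7/4 ≈ 1.7500; a fully generic set of size 4 gives K ≈ 2.5000.

|A| = 4, |A + A| = 7, K = 7/4.


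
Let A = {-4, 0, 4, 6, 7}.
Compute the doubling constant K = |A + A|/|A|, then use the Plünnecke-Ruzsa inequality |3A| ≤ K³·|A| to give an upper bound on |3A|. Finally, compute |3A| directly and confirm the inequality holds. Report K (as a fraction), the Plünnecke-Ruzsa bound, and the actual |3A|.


|A| = 5.
Step 1: Compute A + A by enumerating all 25 pairs.
A + A = {-8, -4, 0, 2, 3, 4, 6, 7, 8, 10, 11, 12, 13, 14}, so |A + A| = 14.
Step 2: Doubling constant K = |A + A|/|A| = 14/5 = 14/5 ≈ 2.8000.
Step 3: Plünnecke-Ruzsa gives |3A| ≤ K³·|A| = (2.8000)³ · 5 ≈ 109.7600.
Step 4: Compute 3A = A + A + A directly by enumerating all triples (a,b,c) ∈ A³; |3A| = 25.
Step 5: Check 25 ≤ 109.7600? Yes ✓.

K = 14/5, Plünnecke-Ruzsa bound K³|A| ≈ 109.7600, |3A| = 25, inequality holds.


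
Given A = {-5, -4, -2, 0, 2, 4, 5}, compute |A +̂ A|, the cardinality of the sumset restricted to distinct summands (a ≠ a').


Restricted sumset: A +̂ A = {a + a' : a ∈ A, a' ∈ A, a ≠ a'}.
Equivalently, take A + A and drop any sum 2a that is achievable ONLY as a + a for a ∈ A (i.e. sums representable only with equal summands).
Enumerate pairs (a, a') with a < a' (symmetric, so each unordered pair gives one sum; this covers all a ≠ a'):
  -5 + -4 = -9
  -5 + -2 = -7
  -5 + 0 = -5
  -5 + 2 = -3
  -5 + 4 = -1
  -5 + 5 = 0
  -4 + -2 = -6
  -4 + 0 = -4
  -4 + 2 = -2
  -4 + 4 = 0
  -4 + 5 = 1
  -2 + 0 = -2
  -2 + 2 = 0
  -2 + 4 = 2
  -2 + 5 = 3
  0 + 2 = 2
  0 + 4 = 4
  0 + 5 = 5
  2 + 4 = 6
  2 + 5 = 7
  4 + 5 = 9
Collected distinct sums: {-9, -7, -6, -5, -4, -3, -2, -1, 0, 1, 2, 3, 4, 5, 6, 7, 9}
|A +̂ A| = 17
(Reference bound: |A +̂ A| ≥ 2|A| - 3 for |A| ≥ 2, with |A| = 7 giving ≥ 11.)

|A +̂ A| = 17


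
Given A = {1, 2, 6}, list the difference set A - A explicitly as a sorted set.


A - A = {a - a' : a, a' ∈ A}.
Compute a - a' for each ordered pair (a, a'):
a = 1: 1-1=0, 1-2=-1, 1-6=-5
a = 2: 2-1=1, 2-2=0, 2-6=-4
a = 6: 6-1=5, 6-2=4, 6-6=0
Collecting distinct values (and noting 0 appears from a-a):
A - A = {-5, -4, -1, 0, 1, 4, 5}
|A - A| = 7

A - A = {-5, -4, -1, 0, 1, 4, 5}


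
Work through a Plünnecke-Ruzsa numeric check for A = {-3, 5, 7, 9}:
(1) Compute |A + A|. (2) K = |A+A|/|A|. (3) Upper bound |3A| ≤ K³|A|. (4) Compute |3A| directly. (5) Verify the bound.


|A| = 4.
Step 1: Compute A + A by enumerating all 16 pairs.
A + A = {-6, 2, 4, 6, 10, 12, 14, 16, 18}, so |A + A| = 9.
Step 2: Doubling constant K = |A + A|/|A| = 9/4 = 9/4 ≈ 2.2500.
Step 3: Plünnecke-Ruzsa gives |3A| ≤ K³·|A| = (2.2500)³ · 4 ≈ 45.5625.
Step 4: Compute 3A = A + A + A directly by enumerating all triples (a,b,c) ∈ A³; |3A| = 15.
Step 5: Check 15 ≤ 45.5625? Yes ✓.

K = 9/4, Plünnecke-Ruzsa bound K³|A| ≈ 45.5625, |3A| = 15, inequality holds.


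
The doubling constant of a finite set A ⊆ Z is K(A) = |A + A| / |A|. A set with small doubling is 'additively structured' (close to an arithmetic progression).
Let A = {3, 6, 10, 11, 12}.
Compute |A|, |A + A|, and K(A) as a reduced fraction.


|A| = 5.
Compute A + A by enumerating all 25 pairs.
A + A = {6, 9, 12, 13, 14, 15, 16, 17, 18, 20, 21, 22, 23, 24}, so |A + A| = 14.
K = |A + A| / |A| = 14/5 (already in lowest terms) ≈ 2.8000.
Reference: AP of size 5 gives K = 9/5 ≈ 1.8000; a fully generic set of size 5 gives K ≈ 3.0000.

|A| = 5, |A + A| = 14, K = 14/5.


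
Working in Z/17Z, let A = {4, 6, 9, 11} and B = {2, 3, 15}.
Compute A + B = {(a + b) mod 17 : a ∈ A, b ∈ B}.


Work in Z/17Z: reduce every sum a + b modulo 17.
Enumerate all 12 pairs:
a = 4: 4+2=6, 4+3=7, 4+15=2
a = 6: 6+2=8, 6+3=9, 6+15=4
a = 9: 9+2=11, 9+3=12, 9+15=7
a = 11: 11+2=13, 11+3=14, 11+15=9
Distinct residues collected: {2, 4, 6, 7, 8, 9, 11, 12, 13, 14}
|A + B| = 10 (out of 17 total residues).

A + B = {2, 4, 6, 7, 8, 9, 11, 12, 13, 14}


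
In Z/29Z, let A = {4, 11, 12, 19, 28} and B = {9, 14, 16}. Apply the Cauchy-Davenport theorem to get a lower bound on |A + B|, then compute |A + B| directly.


Cauchy-Davenport: |A + B| ≥ min(p, |A| + |B| - 1) for A, B nonempty in Z/pZ.
|A| = 5, |B| = 3, p = 29.
CD lower bound = min(29, 5 + 3 - 1) = min(29, 7) = 7.
Compute A + B mod 29 directly:
a = 4: 4+9=13, 4+14=18, 4+16=20
a = 11: 11+9=20, 11+14=25, 11+16=27
a = 12: 12+9=21, 12+14=26, 12+16=28
a = 19: 19+9=28, 19+14=4, 19+16=6
a = 28: 28+9=8, 28+14=13, 28+16=15
A + B = {4, 6, 8, 13, 15, 18, 20, 21, 25, 26, 27, 28}, so |A + B| = 12.
Verify: 12 ≥ 7? Yes ✓.

CD lower bound = 7, actual |A + B| = 12.


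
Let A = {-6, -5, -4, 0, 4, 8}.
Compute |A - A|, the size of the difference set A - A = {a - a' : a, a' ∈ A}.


A - A = {a - a' : a, a' ∈ A}; |A| = 6.
Bounds: 2|A|-1 ≤ |A - A| ≤ |A|² - |A| + 1, i.e. 11 ≤ |A - A| ≤ 31.
Note: 0 ∈ A - A always (from a - a). The set is symmetric: if d ∈ A - A then -d ∈ A - A.
Enumerate nonzero differences d = a - a' with a > a' (then include -d):
Positive differences: {1, 2, 4, 5, 6, 8, 9, 10, 12, 13, 14}
Full difference set: {0} ∪ (positive diffs) ∪ (negative diffs).
|A - A| = 1 + 2·11 = 23 (matches direct enumeration: 23).

|A - A| = 23


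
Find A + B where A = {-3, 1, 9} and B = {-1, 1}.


A + B = {a + b : a ∈ A, b ∈ B}.
Enumerate all |A|·|B| = 3·2 = 6 pairs (a, b) and collect distinct sums.
a = -3: -3+-1=-4, -3+1=-2
a = 1: 1+-1=0, 1+1=2
a = 9: 9+-1=8, 9+1=10
Collecting distinct sums: A + B = {-4, -2, 0, 2, 8, 10}
|A + B| = 6

A + B = {-4, -2, 0, 2, 8, 10}


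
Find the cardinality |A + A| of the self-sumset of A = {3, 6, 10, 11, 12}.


A + A = {a + a' : a, a' ∈ A}; |A| = 5.
General bounds: 2|A| - 1 ≤ |A + A| ≤ |A|(|A|+1)/2, i.e. 9 ≤ |A + A| ≤ 15.
Lower bound 2|A|-1 is attained iff A is an arithmetic progression.
Enumerate sums a + a' for a ≤ a' (symmetric, so this suffices):
a = 3: 3+3=6, 3+6=9, 3+10=13, 3+11=14, 3+12=15
a = 6: 6+6=12, 6+10=16, 6+11=17, 6+12=18
a = 10: 10+10=20, 10+11=21, 10+12=22
a = 11: 11+11=22, 11+12=23
a = 12: 12+12=24
Distinct sums: {6, 9, 12, 13, 14, 15, 16, 17, 18, 20, 21, 22, 23, 24}
|A + A| = 14

|A + A| = 14


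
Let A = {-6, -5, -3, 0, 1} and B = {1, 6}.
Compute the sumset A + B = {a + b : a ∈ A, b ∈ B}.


A + B = {a + b : a ∈ A, b ∈ B}.
Enumerate all |A|·|B| = 5·2 = 10 pairs (a, b) and collect distinct sums.
a = -6: -6+1=-5, -6+6=0
a = -5: -5+1=-4, -5+6=1
a = -3: -3+1=-2, -3+6=3
a = 0: 0+1=1, 0+6=6
a = 1: 1+1=2, 1+6=7
Collecting distinct sums: A + B = {-5, -4, -2, 0, 1, 2, 3, 6, 7}
|A + B| = 9

A + B = {-5, -4, -2, 0, 1, 2, 3, 6, 7}


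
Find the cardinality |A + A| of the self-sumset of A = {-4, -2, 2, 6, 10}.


A + A = {a + a' : a, a' ∈ A}; |A| = 5.
General bounds: 2|A| - 1 ≤ |A + A| ≤ |A|(|A|+1)/2, i.e. 9 ≤ |A + A| ≤ 15.
Lower bound 2|A|-1 is attained iff A is an arithmetic progression.
Enumerate sums a + a' for a ≤ a' (symmetric, so this suffices):
a = -4: -4+-4=-8, -4+-2=-6, -4+2=-2, -4+6=2, -4+10=6
a = -2: -2+-2=-4, -2+2=0, -2+6=4, -2+10=8
a = 2: 2+2=4, 2+6=8, 2+10=12
a = 6: 6+6=12, 6+10=16
a = 10: 10+10=20
Distinct sums: {-8, -6, -4, -2, 0, 2, 4, 6, 8, 12, 16, 20}
|A + A| = 12

|A + A| = 12


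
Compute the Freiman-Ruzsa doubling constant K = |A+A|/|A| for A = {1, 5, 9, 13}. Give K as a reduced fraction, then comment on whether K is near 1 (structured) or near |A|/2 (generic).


|A| = 4.
Compute A + A by enumerating all 16 pairs.
A + A = {2, 6, 10, 14, 18, 22, 26}, so |A + A| = 7.
K = |A + A| / |A| = 7/4 (already in lowest terms) ≈ 1.7500.
Reference: AP of size 4 gives K = 7/4 ≈ 1.7500; a fully generic set of size 4 gives K ≈ 2.5000.

|A| = 4, |A + A| = 7, K = 7/4.


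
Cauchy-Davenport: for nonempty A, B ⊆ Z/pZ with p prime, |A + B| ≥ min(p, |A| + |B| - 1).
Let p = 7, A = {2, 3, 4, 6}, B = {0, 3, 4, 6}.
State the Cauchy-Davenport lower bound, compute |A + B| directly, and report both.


Cauchy-Davenport: |A + B| ≥ min(p, |A| + |B| - 1) for A, B nonempty in Z/pZ.
|A| = 4, |B| = 4, p = 7.
CD lower bound = min(7, 4 + 4 - 1) = min(7, 7) = 7.
Compute A + B mod 7 directly:
a = 2: 2+0=2, 2+3=5, 2+4=6, 2+6=1
a = 3: 3+0=3, 3+3=6, 3+4=0, 3+6=2
a = 4: 4+0=4, 4+3=0, 4+4=1, 4+6=3
a = 6: 6+0=6, 6+3=2, 6+4=3, 6+6=5
A + B = {0, 1, 2, 3, 4, 5, 6}, so |A + B| = 7.
Verify: 7 ≥ 7? Yes ✓.

CD lower bound = 7, actual |A + B| = 7.


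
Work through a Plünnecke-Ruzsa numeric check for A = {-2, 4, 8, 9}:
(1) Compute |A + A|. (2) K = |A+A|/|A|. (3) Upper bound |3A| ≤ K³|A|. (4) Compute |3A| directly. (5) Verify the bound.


|A| = 4.
Step 1: Compute A + A by enumerating all 16 pairs.
A + A = {-4, 2, 6, 7, 8, 12, 13, 16, 17, 18}, so |A + A| = 10.
Step 2: Doubling constant K = |A + A|/|A| = 10/4 = 10/4 ≈ 2.5000.
Step 3: Plünnecke-Ruzsa gives |3A| ≤ K³·|A| = (2.5000)³ · 4 ≈ 62.5000.
Step 4: Compute 3A = A + A + A directly by enumerating all triples (a,b,c) ∈ A³; |3A| = 19.
Step 5: Check 19 ≤ 62.5000? Yes ✓.

K = 10/4, Plünnecke-Ruzsa bound K³|A| ≈ 62.5000, |3A| = 19, inequality holds.


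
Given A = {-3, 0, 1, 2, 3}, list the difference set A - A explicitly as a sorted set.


A - A = {a - a' : a, a' ∈ A}.
Compute a - a' for each ordered pair (a, a'):
a = -3: -3--3=0, -3-0=-3, -3-1=-4, -3-2=-5, -3-3=-6
a = 0: 0--3=3, 0-0=0, 0-1=-1, 0-2=-2, 0-3=-3
a = 1: 1--3=4, 1-0=1, 1-1=0, 1-2=-1, 1-3=-2
a = 2: 2--3=5, 2-0=2, 2-1=1, 2-2=0, 2-3=-1
a = 3: 3--3=6, 3-0=3, 3-1=2, 3-2=1, 3-3=0
Collecting distinct values (and noting 0 appears from a-a):
A - A = {-6, -5, -4, -3, -2, -1, 0, 1, 2, 3, 4, 5, 6}
|A - A| = 13

A - A = {-6, -5, -4, -3, -2, -1, 0, 1, 2, 3, 4, 5, 6}


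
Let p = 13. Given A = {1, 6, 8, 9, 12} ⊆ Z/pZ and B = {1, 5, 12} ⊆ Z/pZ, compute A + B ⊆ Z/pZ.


Work in Z/13Z: reduce every sum a + b modulo 13.
Enumerate all 15 pairs:
a = 1: 1+1=2, 1+5=6, 1+12=0
a = 6: 6+1=7, 6+5=11, 6+12=5
a = 8: 8+1=9, 8+5=0, 8+12=7
a = 9: 9+1=10, 9+5=1, 9+12=8
a = 12: 12+1=0, 12+5=4, 12+12=11
Distinct residues collected: {0, 1, 2, 4, 5, 6, 7, 8, 9, 10, 11}
|A + B| = 11 (out of 13 total residues).

A + B = {0, 1, 2, 4, 5, 6, 7, 8, 9, 10, 11}


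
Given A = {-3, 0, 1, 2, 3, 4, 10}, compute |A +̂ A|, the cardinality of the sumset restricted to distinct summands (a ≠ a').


Restricted sumset: A +̂ A = {a + a' : a ∈ A, a' ∈ A, a ≠ a'}.
Equivalently, take A + A and drop any sum 2a that is achievable ONLY as a + a for a ∈ A (i.e. sums representable only with equal summands).
Enumerate pairs (a, a') with a < a' (symmetric, so each unordered pair gives one sum; this covers all a ≠ a'):
  -3 + 0 = -3
  -3 + 1 = -2
  -3 + 2 = -1
  -3 + 3 = 0
  -3 + 4 = 1
  -3 + 10 = 7
  0 + 1 = 1
  0 + 2 = 2
  0 + 3 = 3
  0 + 4 = 4
  0 + 10 = 10
  1 + 2 = 3
  1 + 3 = 4
  1 + 4 = 5
  1 + 10 = 11
  2 + 3 = 5
  2 + 4 = 6
  2 + 10 = 12
  3 + 4 = 7
  3 + 10 = 13
  4 + 10 = 14
Collected distinct sums: {-3, -2, -1, 0, 1, 2, 3, 4, 5, 6, 7, 10, 11, 12, 13, 14}
|A +̂ A| = 16
(Reference bound: |A +̂ A| ≥ 2|A| - 3 for |A| ≥ 2, with |A| = 7 giving ≥ 11.)

|A +̂ A| = 16


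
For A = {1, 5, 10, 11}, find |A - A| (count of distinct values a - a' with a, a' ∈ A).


A - A = {a - a' : a, a' ∈ A}; |A| = 4.
Bounds: 2|A|-1 ≤ |A - A| ≤ |A|² - |A| + 1, i.e. 7 ≤ |A - A| ≤ 13.
Note: 0 ∈ A - A always (from a - a). The set is symmetric: if d ∈ A - A then -d ∈ A - A.
Enumerate nonzero differences d = a - a' with a > a' (then include -d):
Positive differences: {1, 4, 5, 6, 9, 10}
Full difference set: {0} ∪ (positive diffs) ∪ (negative diffs).
|A - A| = 1 + 2·6 = 13 (matches direct enumeration: 13).

|A - A| = 13


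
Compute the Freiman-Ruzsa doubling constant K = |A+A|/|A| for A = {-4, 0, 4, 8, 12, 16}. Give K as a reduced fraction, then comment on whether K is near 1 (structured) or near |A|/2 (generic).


|A| = 6.
Compute A + A by enumerating all 36 pairs.
A + A = {-8, -4, 0, 4, 8, 12, 16, 20, 24, 28, 32}, so |A + A| = 11.
K = |A + A| / |A| = 11/6 (already in lowest terms) ≈ 1.8333.
Reference: AP of size 6 gives K = 11/6 ≈ 1.8333; a fully generic set of size 6 gives K ≈ 3.5000.

|A| = 6, |A + A| = 11, K = 11/6.


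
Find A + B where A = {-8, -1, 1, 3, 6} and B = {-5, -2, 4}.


A + B = {a + b : a ∈ A, b ∈ B}.
Enumerate all |A|·|B| = 5·3 = 15 pairs (a, b) and collect distinct sums.
a = -8: -8+-5=-13, -8+-2=-10, -8+4=-4
a = -1: -1+-5=-6, -1+-2=-3, -1+4=3
a = 1: 1+-5=-4, 1+-2=-1, 1+4=5
a = 3: 3+-5=-2, 3+-2=1, 3+4=7
a = 6: 6+-5=1, 6+-2=4, 6+4=10
Collecting distinct sums: A + B = {-13, -10, -6, -4, -3, -2, -1, 1, 3, 4, 5, 7, 10}
|A + B| = 13

A + B = {-13, -10, -6, -4, -3, -2, -1, 1, 3, 4, 5, 7, 10}


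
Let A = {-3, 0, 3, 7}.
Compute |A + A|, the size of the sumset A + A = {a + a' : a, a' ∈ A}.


A + A = {a + a' : a, a' ∈ A}; |A| = 4.
General bounds: 2|A| - 1 ≤ |A + A| ≤ |A|(|A|+1)/2, i.e. 7 ≤ |A + A| ≤ 10.
Lower bound 2|A|-1 is attained iff A is an arithmetic progression.
Enumerate sums a + a' for a ≤ a' (symmetric, so this suffices):
a = -3: -3+-3=-6, -3+0=-3, -3+3=0, -3+7=4
a = 0: 0+0=0, 0+3=3, 0+7=7
a = 3: 3+3=6, 3+7=10
a = 7: 7+7=14
Distinct sums: {-6, -3, 0, 3, 4, 6, 7, 10, 14}
|A + A| = 9

|A + A| = 9


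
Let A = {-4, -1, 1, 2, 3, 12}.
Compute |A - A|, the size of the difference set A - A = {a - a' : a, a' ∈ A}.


A - A = {a - a' : a, a' ∈ A}; |A| = 6.
Bounds: 2|A|-1 ≤ |A - A| ≤ |A|² - |A| + 1, i.e. 11 ≤ |A - A| ≤ 31.
Note: 0 ∈ A - A always (from a - a). The set is symmetric: if d ∈ A - A then -d ∈ A - A.
Enumerate nonzero differences d = a - a' with a > a' (then include -d):
Positive differences: {1, 2, 3, 4, 5, 6, 7, 9, 10, 11, 13, 16}
Full difference set: {0} ∪ (positive diffs) ∪ (negative diffs).
|A - A| = 1 + 2·12 = 25 (matches direct enumeration: 25).

|A - A| = 25


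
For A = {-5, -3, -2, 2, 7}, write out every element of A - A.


A - A = {a - a' : a, a' ∈ A}.
Compute a - a' for each ordered pair (a, a'):
a = -5: -5--5=0, -5--3=-2, -5--2=-3, -5-2=-7, -5-7=-12
a = -3: -3--5=2, -3--3=0, -3--2=-1, -3-2=-5, -3-7=-10
a = -2: -2--5=3, -2--3=1, -2--2=0, -2-2=-4, -2-7=-9
a = 2: 2--5=7, 2--3=5, 2--2=4, 2-2=0, 2-7=-5
a = 7: 7--5=12, 7--3=10, 7--2=9, 7-2=5, 7-7=0
Collecting distinct values (and noting 0 appears from a-a):
A - A = {-12, -10, -9, -7, -5, -4, -3, -2, -1, 0, 1, 2, 3, 4, 5, 7, 9, 10, 12}
|A - A| = 19

A - A = {-12, -10, -9, -7, -5, -4, -3, -2, -1, 0, 1, 2, 3, 4, 5, 7, 9, 10, 12}


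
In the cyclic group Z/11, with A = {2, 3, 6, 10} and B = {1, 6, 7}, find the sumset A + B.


Work in Z/11Z: reduce every sum a + b modulo 11.
Enumerate all 12 pairs:
a = 2: 2+1=3, 2+6=8, 2+7=9
a = 3: 3+1=4, 3+6=9, 3+7=10
a = 6: 6+1=7, 6+6=1, 6+7=2
a = 10: 10+1=0, 10+6=5, 10+7=6
Distinct residues collected: {0, 1, 2, 3, 4, 5, 6, 7, 8, 9, 10}
|A + B| = 11 (out of 11 total residues).

A + B = {0, 1, 2, 3, 4, 5, 6, 7, 8, 9, 10}


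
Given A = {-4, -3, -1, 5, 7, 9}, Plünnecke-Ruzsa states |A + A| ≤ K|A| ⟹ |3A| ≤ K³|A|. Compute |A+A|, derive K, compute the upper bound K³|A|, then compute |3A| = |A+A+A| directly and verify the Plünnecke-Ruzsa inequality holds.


|A| = 6.
Step 1: Compute A + A by enumerating all 36 pairs.
A + A = {-8, -7, -6, -5, -4, -2, 1, 2, 3, 4, 5, 6, 8, 10, 12, 14, 16, 18}, so |A + A| = 18.
Step 2: Doubling constant K = |A + A|/|A| = 18/6 = 18/6 ≈ 3.0000.
Step 3: Plünnecke-Ruzsa gives |3A| ≤ K³·|A| = (3.0000)³ · 6 ≈ 162.0000.
Step 4: Compute 3A = A + A + A directly by enumerating all triples (a,b,c) ∈ A³; |3A| = 33.
Step 5: Check 33 ≤ 162.0000? Yes ✓.

K = 18/6, Plünnecke-Ruzsa bound K³|A| ≈ 162.0000, |3A| = 33, inequality holds.


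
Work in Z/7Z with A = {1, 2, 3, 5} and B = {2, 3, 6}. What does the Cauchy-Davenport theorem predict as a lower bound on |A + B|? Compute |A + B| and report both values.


Cauchy-Davenport: |A + B| ≥ min(p, |A| + |B| - 1) for A, B nonempty in Z/pZ.
|A| = 4, |B| = 3, p = 7.
CD lower bound = min(7, 4 + 3 - 1) = min(7, 6) = 6.
Compute A + B mod 7 directly:
a = 1: 1+2=3, 1+3=4, 1+6=0
a = 2: 2+2=4, 2+3=5, 2+6=1
a = 3: 3+2=5, 3+3=6, 3+6=2
a = 5: 5+2=0, 5+3=1, 5+6=4
A + B = {0, 1, 2, 3, 4, 5, 6}, so |A + B| = 7.
Verify: 7 ≥ 6? Yes ✓.

CD lower bound = 6, actual |A + B| = 7.


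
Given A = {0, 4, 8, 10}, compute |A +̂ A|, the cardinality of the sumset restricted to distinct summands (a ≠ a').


Restricted sumset: A +̂ A = {a + a' : a ∈ A, a' ∈ A, a ≠ a'}.
Equivalently, take A + A and drop any sum 2a that is achievable ONLY as a + a for a ∈ A (i.e. sums representable only with equal summands).
Enumerate pairs (a, a') with a < a' (symmetric, so each unordered pair gives one sum; this covers all a ≠ a'):
  0 + 4 = 4
  0 + 8 = 8
  0 + 10 = 10
  4 + 8 = 12
  4 + 10 = 14
  8 + 10 = 18
Collected distinct sums: {4, 8, 10, 12, 14, 18}
|A +̂ A| = 6
(Reference bound: |A +̂ A| ≥ 2|A| - 3 for |A| ≥ 2, with |A| = 4 giving ≥ 5.)

|A +̂ A| = 6


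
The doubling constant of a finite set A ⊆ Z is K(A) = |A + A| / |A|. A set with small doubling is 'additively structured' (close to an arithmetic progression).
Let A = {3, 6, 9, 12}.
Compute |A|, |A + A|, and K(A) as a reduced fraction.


|A| = 4.
Compute A + A by enumerating all 16 pairs.
A + A = {6, 9, 12, 15, 18, 21, 24}, so |A + A| = 7.
K = |A + A| / |A| = 7/4 (already in lowest terms) ≈ 1.7500.
Reference: AP of size 4 gives K = 7/4 ≈ 1.7500; a fully generic set of size 4 gives K ≈ 2.5000.

|A| = 4, |A + A| = 7, K = 7/4.


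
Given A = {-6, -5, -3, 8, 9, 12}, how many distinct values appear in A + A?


A + A = {a + a' : a, a' ∈ A}; |A| = 6.
General bounds: 2|A| - 1 ≤ |A + A| ≤ |A|(|A|+1)/2, i.e. 11 ≤ |A + A| ≤ 21.
Lower bound 2|A|-1 is attained iff A is an arithmetic progression.
Enumerate sums a + a' for a ≤ a' (symmetric, so this suffices):
a = -6: -6+-6=-12, -6+-5=-11, -6+-3=-9, -6+8=2, -6+9=3, -6+12=6
a = -5: -5+-5=-10, -5+-3=-8, -5+8=3, -5+9=4, -5+12=7
a = -3: -3+-3=-6, -3+8=5, -3+9=6, -3+12=9
a = 8: 8+8=16, 8+9=17, 8+12=20
a = 9: 9+9=18, 9+12=21
a = 12: 12+12=24
Distinct sums: {-12, -11, -10, -9, -8, -6, 2, 3, 4, 5, 6, 7, 9, 16, 17, 18, 20, 21, 24}
|A + A| = 19

|A + A| = 19


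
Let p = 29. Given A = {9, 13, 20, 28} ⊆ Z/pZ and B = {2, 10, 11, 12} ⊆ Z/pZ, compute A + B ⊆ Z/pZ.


Work in Z/29Z: reduce every sum a + b modulo 29.
Enumerate all 16 pairs:
a = 9: 9+2=11, 9+10=19, 9+11=20, 9+12=21
a = 13: 13+2=15, 13+10=23, 13+11=24, 13+12=25
a = 20: 20+2=22, 20+10=1, 20+11=2, 20+12=3
a = 28: 28+2=1, 28+10=9, 28+11=10, 28+12=11
Distinct residues collected: {1, 2, 3, 9, 10, 11, 15, 19, 20, 21, 22, 23, 24, 25}
|A + B| = 14 (out of 29 total residues).

A + B = {1, 2, 3, 9, 10, 11, 15, 19, 20, 21, 22, 23, 24, 25}


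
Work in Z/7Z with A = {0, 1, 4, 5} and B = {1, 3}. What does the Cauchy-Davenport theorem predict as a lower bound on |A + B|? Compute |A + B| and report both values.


Cauchy-Davenport: |A + B| ≥ min(p, |A| + |B| - 1) for A, B nonempty in Z/pZ.
|A| = 4, |B| = 2, p = 7.
CD lower bound = min(7, 4 + 2 - 1) = min(7, 5) = 5.
Compute A + B mod 7 directly:
a = 0: 0+1=1, 0+3=3
a = 1: 1+1=2, 1+3=4
a = 4: 4+1=5, 4+3=0
a = 5: 5+1=6, 5+3=1
A + B = {0, 1, 2, 3, 4, 5, 6}, so |A + B| = 7.
Verify: 7 ≥ 5? Yes ✓.

CD lower bound = 5, actual |A + B| = 7.


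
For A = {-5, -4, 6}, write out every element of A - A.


A - A = {a - a' : a, a' ∈ A}.
Compute a - a' for each ordered pair (a, a'):
a = -5: -5--5=0, -5--4=-1, -5-6=-11
a = -4: -4--5=1, -4--4=0, -4-6=-10
a = 6: 6--5=11, 6--4=10, 6-6=0
Collecting distinct values (and noting 0 appears from a-a):
A - A = {-11, -10, -1, 0, 1, 10, 11}
|A - A| = 7

A - A = {-11, -10, -1, 0, 1, 10, 11}


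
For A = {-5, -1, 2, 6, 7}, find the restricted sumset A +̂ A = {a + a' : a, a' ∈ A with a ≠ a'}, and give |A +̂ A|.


Restricted sumset: A +̂ A = {a + a' : a ∈ A, a' ∈ A, a ≠ a'}.
Equivalently, take A + A and drop any sum 2a that is achievable ONLY as a + a for a ∈ A (i.e. sums representable only with equal summands).
Enumerate pairs (a, a') with a < a' (symmetric, so each unordered pair gives one sum; this covers all a ≠ a'):
  -5 + -1 = -6
  -5 + 2 = -3
  -5 + 6 = 1
  -5 + 7 = 2
  -1 + 2 = 1
  -1 + 6 = 5
  -1 + 7 = 6
  2 + 6 = 8
  2 + 7 = 9
  6 + 7 = 13
Collected distinct sums: {-6, -3, 1, 2, 5, 6, 8, 9, 13}
|A +̂ A| = 9
(Reference bound: |A +̂ A| ≥ 2|A| - 3 for |A| ≥ 2, with |A| = 5 giving ≥ 7.)

|A +̂ A| = 9


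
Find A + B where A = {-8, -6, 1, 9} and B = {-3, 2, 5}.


A + B = {a + b : a ∈ A, b ∈ B}.
Enumerate all |A|·|B| = 4·3 = 12 pairs (a, b) and collect distinct sums.
a = -8: -8+-3=-11, -8+2=-6, -8+5=-3
a = -6: -6+-3=-9, -6+2=-4, -6+5=-1
a = 1: 1+-3=-2, 1+2=3, 1+5=6
a = 9: 9+-3=6, 9+2=11, 9+5=14
Collecting distinct sums: A + B = {-11, -9, -6, -4, -3, -2, -1, 3, 6, 11, 14}
|A + B| = 11

A + B = {-11, -9, -6, -4, -3, -2, -1, 3, 6, 11, 14}


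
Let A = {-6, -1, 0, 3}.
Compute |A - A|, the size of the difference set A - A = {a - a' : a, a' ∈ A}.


A - A = {a - a' : a, a' ∈ A}; |A| = 4.
Bounds: 2|A|-1 ≤ |A - A| ≤ |A|² - |A| + 1, i.e. 7 ≤ |A - A| ≤ 13.
Note: 0 ∈ A - A always (from a - a). The set is symmetric: if d ∈ A - A then -d ∈ A - A.
Enumerate nonzero differences d = a - a' with a > a' (then include -d):
Positive differences: {1, 3, 4, 5, 6, 9}
Full difference set: {0} ∪ (positive diffs) ∪ (negative diffs).
|A - A| = 1 + 2·6 = 13 (matches direct enumeration: 13).

|A - A| = 13


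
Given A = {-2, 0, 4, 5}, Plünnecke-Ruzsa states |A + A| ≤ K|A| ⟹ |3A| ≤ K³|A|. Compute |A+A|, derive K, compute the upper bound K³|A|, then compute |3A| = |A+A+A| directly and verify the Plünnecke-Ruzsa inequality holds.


|A| = 4.
Step 1: Compute A + A by enumerating all 16 pairs.
A + A = {-4, -2, 0, 2, 3, 4, 5, 8, 9, 10}, so |A + A| = 10.
Step 2: Doubling constant K = |A + A|/|A| = 10/4 = 10/4 ≈ 2.5000.
Step 3: Plünnecke-Ruzsa gives |3A| ≤ K³·|A| = (2.5000)³ · 4 ≈ 62.5000.
Step 4: Compute 3A = A + A + A directly by enumerating all triples (a,b,c) ∈ A³; |3A| = 18.
Step 5: Check 18 ≤ 62.5000? Yes ✓.

K = 10/4, Plünnecke-Ruzsa bound K³|A| ≈ 62.5000, |3A| = 18, inequality holds.


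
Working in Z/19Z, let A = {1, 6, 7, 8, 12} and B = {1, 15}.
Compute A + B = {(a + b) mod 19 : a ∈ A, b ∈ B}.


Work in Z/19Z: reduce every sum a + b modulo 19.
Enumerate all 10 pairs:
a = 1: 1+1=2, 1+15=16
a = 6: 6+1=7, 6+15=2
a = 7: 7+1=8, 7+15=3
a = 8: 8+1=9, 8+15=4
a = 12: 12+1=13, 12+15=8
Distinct residues collected: {2, 3, 4, 7, 8, 9, 13, 16}
|A + B| = 8 (out of 19 total residues).

A + B = {2, 3, 4, 7, 8, 9, 13, 16}


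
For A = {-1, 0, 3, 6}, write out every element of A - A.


A - A = {a - a' : a, a' ∈ A}.
Compute a - a' for each ordered pair (a, a'):
a = -1: -1--1=0, -1-0=-1, -1-3=-4, -1-6=-7
a = 0: 0--1=1, 0-0=0, 0-3=-3, 0-6=-6
a = 3: 3--1=4, 3-0=3, 3-3=0, 3-6=-3
a = 6: 6--1=7, 6-0=6, 6-3=3, 6-6=0
Collecting distinct values (and noting 0 appears from a-a):
A - A = {-7, -6, -4, -3, -1, 0, 1, 3, 4, 6, 7}
|A - A| = 11

A - A = {-7, -6, -4, -3, -1, 0, 1, 3, 4, 6, 7}


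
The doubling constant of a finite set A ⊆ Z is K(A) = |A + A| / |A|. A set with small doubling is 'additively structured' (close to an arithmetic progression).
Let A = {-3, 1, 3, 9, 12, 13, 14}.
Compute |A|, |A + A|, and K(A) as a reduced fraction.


|A| = 7.
Compute A + A by enumerating all 49 pairs.
A + A = {-6, -2, 0, 2, 4, 6, 9, 10, 11, 12, 13, 14, 15, 16, 17, 18, 21, 22, 23, 24, 25, 26, 27, 28}, so |A + A| = 24.
K = |A + A| / |A| = 24/7 (already in lowest terms) ≈ 3.4286.
Reference: AP of size 7 gives K = 13/7 ≈ 1.8571; a fully generic set of size 7 gives K ≈ 4.0000.

|A| = 7, |A + A| = 24, K = 24/7.
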